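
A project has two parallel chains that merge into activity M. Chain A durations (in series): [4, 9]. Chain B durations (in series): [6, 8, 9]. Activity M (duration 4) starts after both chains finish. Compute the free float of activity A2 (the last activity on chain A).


ES(A2) = sum of predecessors on chain A = 4
EF(A2) = ES + duration = 4 + 9 = 13
Successor of A2 is M. ES(M) = max(sum(A), sum(B)) = max(13, 23) = 23
Free float = ES(successor) - EF(current) = 23 - 13 = 10

10


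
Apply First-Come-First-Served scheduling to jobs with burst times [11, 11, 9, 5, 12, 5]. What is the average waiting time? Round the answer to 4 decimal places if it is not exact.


FCFS order (as given): [11, 11, 9, 5, 12, 5]
Waiting times:
  Job 1: wait = 0
  Job 2: wait = 11
  Job 3: wait = 22
  Job 4: wait = 31
  Job 5: wait = 36
  Job 6: wait = 48
Sum of waiting times = 148
Average waiting time = 148/6 = 24.6667

24.6667


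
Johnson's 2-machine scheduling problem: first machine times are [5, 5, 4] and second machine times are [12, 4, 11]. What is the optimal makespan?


Apply Johnson's rule:
  Group 1 (a <= b): [(3, 4, 11), (1, 5, 12)]
  Group 2 (a > b): [(2, 5, 4)]
Optimal job order: [3, 1, 2]
Schedule:
  Job 3: M1 done at 4, M2 done at 15
  Job 1: M1 done at 9, M2 done at 27
  Job 2: M1 done at 14, M2 done at 31
Makespan = 31

31


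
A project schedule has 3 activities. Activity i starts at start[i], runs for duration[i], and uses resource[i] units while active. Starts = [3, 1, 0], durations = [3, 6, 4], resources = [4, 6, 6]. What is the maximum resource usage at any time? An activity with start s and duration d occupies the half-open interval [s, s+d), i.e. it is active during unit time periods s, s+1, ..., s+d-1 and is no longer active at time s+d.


Each activity i is active on [start_i, start_i + duration_i).
Compute total resource usage per time slot:
  t=0: active resources = [6], total = 6
  t=1: active resources = [6, 6], total = 12
  t=2: active resources = [6, 6], total = 12
  t=3: active resources = [4, 6, 6], total = 16
  t=4: active resources = [4, 6], total = 10
  t=5: active resources = [4, 6], total = 10
  t=6: active resources = [6], total = 6
Peak resource demand = 16

16


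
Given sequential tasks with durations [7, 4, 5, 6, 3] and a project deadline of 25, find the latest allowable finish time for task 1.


LF(activity 1) = deadline - sum of successor durations
Successors: activities 2 through 5 with durations [4, 5, 6, 3]
Sum of successor durations = 18
LF = 25 - 18 = 7

7


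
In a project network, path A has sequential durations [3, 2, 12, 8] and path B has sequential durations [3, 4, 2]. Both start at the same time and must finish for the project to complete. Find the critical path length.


Path A total = 3 + 2 + 12 + 8 = 25
Path B total = 3 + 4 + 2 = 9
Critical path = longest path = max(25, 9) = 25

25


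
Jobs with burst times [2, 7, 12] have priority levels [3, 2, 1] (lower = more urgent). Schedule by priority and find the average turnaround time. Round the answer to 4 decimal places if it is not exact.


Sort by priority (ascending = highest first):
Order: [(1, 12), (2, 7), (3, 2)]
Completion times:
  Priority 1, burst=12, C=12
  Priority 2, burst=7, C=19
  Priority 3, burst=2, C=21
Average turnaround = 52/3 = 17.3333

17.3333


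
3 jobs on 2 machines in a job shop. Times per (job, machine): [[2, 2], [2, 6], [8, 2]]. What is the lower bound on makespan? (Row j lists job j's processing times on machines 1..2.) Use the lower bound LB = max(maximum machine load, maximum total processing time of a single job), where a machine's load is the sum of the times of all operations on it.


Machine loads:
  Machine 1: 2 + 2 + 8 = 12
  Machine 2: 2 + 6 + 2 = 10
Max machine load = 12
Job totals:
  Job 1: 4
  Job 2: 8
  Job 3: 10
Max job total = 10
Lower bound = max(12, 10) = 12

12


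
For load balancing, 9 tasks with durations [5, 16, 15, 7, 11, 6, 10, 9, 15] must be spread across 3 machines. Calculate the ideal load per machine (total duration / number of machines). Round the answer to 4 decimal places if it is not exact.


Total processing time = 5 + 16 + 15 + 7 + 11 + 6 + 10 + 9 + 15 = 94
Number of machines = 3
Ideal balanced load = 94 / 3 = 31.3333

31.3333


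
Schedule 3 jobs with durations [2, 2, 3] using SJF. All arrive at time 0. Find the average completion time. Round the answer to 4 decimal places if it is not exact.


SJF order (ascending): [2, 2, 3]
Completion times:
  Job 1: burst=2, C=2
  Job 2: burst=2, C=4
  Job 3: burst=3, C=7
Average completion = 13/3 = 4.3333

4.3333


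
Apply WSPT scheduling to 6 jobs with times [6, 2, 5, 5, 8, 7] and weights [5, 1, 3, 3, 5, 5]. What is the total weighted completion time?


Compute p/w ratios and sort ascending (WSPT): [(6, 5), (7, 5), (8, 5), (5, 3), (5, 3), (2, 1)]
Compute weighted completion times:
  Job (p=6,w=5): C=6, w*C=5*6=30
  Job (p=7,w=5): C=13, w*C=5*13=65
  Job (p=8,w=5): C=21, w*C=5*21=105
  Job (p=5,w=3): C=26, w*C=3*26=78
  Job (p=5,w=3): C=31, w*C=3*31=93
  Job (p=2,w=1): C=33, w*C=1*33=33
Total weighted completion time = 404

404


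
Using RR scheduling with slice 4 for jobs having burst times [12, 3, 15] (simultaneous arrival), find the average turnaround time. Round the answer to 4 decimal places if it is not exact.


Time quantum = 4
Execution trace:
  J1 runs 4 units, time = 4
  J2 runs 3 units, time = 7
  J3 runs 4 units, time = 11
  J1 runs 4 units, time = 15
  J3 runs 4 units, time = 19
  J1 runs 4 units, time = 23
  J3 runs 4 units, time = 27
  J3 runs 3 units, time = 30
Finish times: [23, 7, 30]
Average turnaround = 60/3 = 20.0

20.0


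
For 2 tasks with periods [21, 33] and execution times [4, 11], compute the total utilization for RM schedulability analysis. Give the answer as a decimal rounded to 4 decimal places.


Compute individual utilizations (exact fractions):
  Task 1: C/T = 4/21 (approx. 0.1905)
  Task 2: C/T = 11/33 = 1/3 (approx. 0.3333)
Total utilization U = 4/21 + 1/3 = 11/21
Rounded to 4 decimal places: U = 0.5238
RM (Liu & Layland) bound for 2 tasks = 0.828427; compare with U = 11/21 (approx. 0.523810)
U <= bound, so schedulable by RM sufficient condition.

0.5238


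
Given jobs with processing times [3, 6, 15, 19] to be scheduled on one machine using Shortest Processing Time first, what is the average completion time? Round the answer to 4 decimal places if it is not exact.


Sort jobs by processing time (SPT order): [3, 6, 15, 19]
Compute completion times sequentially:
  Job 1: processing = 3, completes at 3
  Job 2: processing = 6, completes at 9
  Job 3: processing = 15, completes at 24
  Job 4: processing = 19, completes at 43
Sum of completion times = 79
Average completion time = 79/4 = 19.75

19.75


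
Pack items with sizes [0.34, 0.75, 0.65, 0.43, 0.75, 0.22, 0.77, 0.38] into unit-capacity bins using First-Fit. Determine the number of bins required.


Place items sequentially using First-Fit:
  Item 0.34 -> new Bin 1
  Item 0.75 -> new Bin 2
  Item 0.65 -> Bin 1 (now 0.99)
  Item 0.43 -> new Bin 3
  Item 0.75 -> new Bin 4
  Item 0.22 -> Bin 2 (now 0.97)
  Item 0.77 -> new Bin 5
  Item 0.38 -> Bin 3 (now 0.81)
Total bins used = 5

5


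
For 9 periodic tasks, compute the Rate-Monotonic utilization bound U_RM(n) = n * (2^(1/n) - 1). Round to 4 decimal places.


Compute 2^(1/9) = 1.0800597389
Subtract 1: 1.0800597389 - 1 = 0.0800597389
Multiply by n: 9 * 0.0800597389 = 0.7205376501
Round to 4 dp: 0.7205

0.7205


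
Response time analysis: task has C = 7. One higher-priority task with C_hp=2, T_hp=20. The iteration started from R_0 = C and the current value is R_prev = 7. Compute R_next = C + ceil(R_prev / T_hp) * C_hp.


R_next = C + ceil(R_prev / T_hp) * C_hp
ceil(7 / 20) = ceil(0.35) = 1
Interference = 1 * 2 = 2
R_next = 7 + 2 = 9

9


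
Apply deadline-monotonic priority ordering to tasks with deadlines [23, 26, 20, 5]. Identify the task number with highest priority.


Sort tasks by relative deadline (ascending):
  Task 4: deadline = 5
  Task 3: deadline = 20
  Task 1: deadline = 23
  Task 2: deadline = 26
Priority order (highest first): [4, 3, 1, 2]
Highest priority task = 4

4


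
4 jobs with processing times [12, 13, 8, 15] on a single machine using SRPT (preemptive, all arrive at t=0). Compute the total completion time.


Since all jobs arrive at t=0, SRPT equals SPT ordering.
SPT order: [8, 12, 13, 15]
Completion times:
  Job 1: p=8, C=8
  Job 2: p=12, C=20
  Job 3: p=13, C=33
  Job 4: p=15, C=48
Total completion time = 8 + 20 + 33 + 48 = 109

109


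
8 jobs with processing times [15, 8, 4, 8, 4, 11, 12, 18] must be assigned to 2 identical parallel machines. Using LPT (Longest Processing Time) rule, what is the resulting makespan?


Sort jobs in decreasing order (LPT): [18, 15, 12, 11, 8, 8, 4, 4]
Assign each job to the least loaded machine:
  Machine 1: jobs [18, 11, 8, 4], load = 41
  Machine 2: jobs [15, 12, 8, 4], load = 39
Makespan = max load = 41

41


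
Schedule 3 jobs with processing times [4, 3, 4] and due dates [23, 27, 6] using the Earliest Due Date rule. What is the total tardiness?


Sort by due date (EDD order): [(4, 6), (4, 23), (3, 27)]
Compute completion times and tardiness:
  Job 1: p=4, d=6, C=4, tardiness=max(0,4-6)=0
  Job 2: p=4, d=23, C=8, tardiness=max(0,8-23)=0
  Job 3: p=3, d=27, C=11, tardiness=max(0,11-27)=0
Total tardiness = 0

0


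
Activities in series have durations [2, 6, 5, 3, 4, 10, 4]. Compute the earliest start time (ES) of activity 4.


Activity 4 starts after activities 1 through 3 complete.
Predecessor durations: [2, 6, 5]
ES = 2 + 6 + 5 = 13

13


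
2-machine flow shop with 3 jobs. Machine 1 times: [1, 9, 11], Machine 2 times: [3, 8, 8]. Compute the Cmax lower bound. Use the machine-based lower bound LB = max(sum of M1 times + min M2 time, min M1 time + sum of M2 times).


LB1 = sum(M1 times) + min(M2 times) = 21 + 3 = 24
LB2 = min(M1 times) + sum(M2 times) = 1 + 19 = 20
Lower bound = max(LB1, LB2) = max(24, 20) = 24

24


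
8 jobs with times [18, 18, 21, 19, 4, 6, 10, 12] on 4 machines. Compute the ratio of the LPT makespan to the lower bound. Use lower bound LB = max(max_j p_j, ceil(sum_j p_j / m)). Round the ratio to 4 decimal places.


LPT order: [21, 19, 18, 18, 12, 10, 6, 4]
Machine loads after assignment: [25, 25, 30, 28]
LPT makespan = 30
Lower bound = max(max_job, ceil(total/4)) = max(21, 27) = 27
Ratio = 30 / 27 = 1.1111

1.1111


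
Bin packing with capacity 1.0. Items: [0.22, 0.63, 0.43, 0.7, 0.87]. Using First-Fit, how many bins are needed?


Place items sequentially using First-Fit:
  Item 0.22 -> new Bin 1
  Item 0.63 -> Bin 1 (now 0.85)
  Item 0.43 -> new Bin 2
  Item 0.7 -> new Bin 3
  Item 0.87 -> new Bin 4
Total bins used = 4

4


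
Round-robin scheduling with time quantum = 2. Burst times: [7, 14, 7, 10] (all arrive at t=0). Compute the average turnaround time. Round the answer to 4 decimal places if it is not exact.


Time quantum = 2
Execution trace:
  J1 runs 2 units, time = 2
  J2 runs 2 units, time = 4
  J3 runs 2 units, time = 6
  J4 runs 2 units, time = 8
  J1 runs 2 units, time = 10
  J2 runs 2 units, time = 12
  J3 runs 2 units, time = 14
  J4 runs 2 units, time = 16
  J1 runs 2 units, time = 18
  J2 runs 2 units, time = 20
  J3 runs 2 units, time = 22
  J4 runs 2 units, time = 24
  J1 runs 1 units, time = 25
  J2 runs 2 units, time = 27
  J3 runs 1 units, time = 28
  J4 runs 2 units, time = 30
  J2 runs 2 units, time = 32
  J4 runs 2 units, time = 34
  J2 runs 2 units, time = 36
  J2 runs 2 units, time = 38
Finish times: [25, 38, 28, 34]
Average turnaround = 125/4 = 31.25

31.25


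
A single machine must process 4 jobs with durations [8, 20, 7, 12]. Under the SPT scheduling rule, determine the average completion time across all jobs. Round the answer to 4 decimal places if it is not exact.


Sort jobs by processing time (SPT order): [7, 8, 12, 20]
Compute completion times sequentially:
  Job 1: processing = 7, completes at 7
  Job 2: processing = 8, completes at 15
  Job 3: processing = 12, completes at 27
  Job 4: processing = 20, completes at 47
Sum of completion times = 96
Average completion time = 96/4 = 24.0

24.0


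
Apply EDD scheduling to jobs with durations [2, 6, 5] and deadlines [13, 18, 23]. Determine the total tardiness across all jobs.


Sort by due date (EDD order): [(2, 13), (6, 18), (5, 23)]
Compute completion times and tardiness:
  Job 1: p=2, d=13, C=2, tardiness=max(0,2-13)=0
  Job 2: p=6, d=18, C=8, tardiness=max(0,8-18)=0
  Job 3: p=5, d=23, C=13, tardiness=max(0,13-23)=0
Total tardiness = 0

0


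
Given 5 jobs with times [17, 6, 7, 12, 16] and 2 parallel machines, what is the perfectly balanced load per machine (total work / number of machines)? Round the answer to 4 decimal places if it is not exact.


Total processing time = 17 + 6 + 7 + 12 + 16 = 58
Number of machines = 2
Ideal balanced load = 58 / 2 = 29.0

29.0


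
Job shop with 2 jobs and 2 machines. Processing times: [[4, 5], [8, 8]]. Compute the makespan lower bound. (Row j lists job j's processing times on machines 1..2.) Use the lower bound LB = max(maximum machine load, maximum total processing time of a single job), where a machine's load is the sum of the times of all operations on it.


Machine loads:
  Machine 1: 4 + 8 = 12
  Machine 2: 5 + 8 = 13
Max machine load = 13
Job totals:
  Job 1: 9
  Job 2: 16
Max job total = 16
Lower bound = max(13, 16) = 16

16


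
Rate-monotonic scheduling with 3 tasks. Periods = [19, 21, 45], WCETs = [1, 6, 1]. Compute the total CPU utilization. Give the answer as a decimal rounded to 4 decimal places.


Compute individual utilizations (exact fractions):
  Task 1: C/T = 1/19 (approx. 0.0526)
  Task 2: C/T = 6/21 = 2/7 (approx. 0.2857)
  Task 3: C/T = 1/45 (approx. 0.0222)
Total utilization U = 1/19 + 2/7 + 1/45 = 2158/5985
Rounded to 4 decimal places: U = 0.3606
RM (Liu & Layland) bound for 3 tasks = 0.779763; compare with U = 2158/5985 (approx. 0.360568)
U <= bound, so schedulable by RM sufficient condition.

0.3606


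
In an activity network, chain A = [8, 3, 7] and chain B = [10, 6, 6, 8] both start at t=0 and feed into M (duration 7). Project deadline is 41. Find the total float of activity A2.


Forward pass: ES(A2) = sum of predecessors on chain A = 8
EF = ES + duration = 8 + 3 = 11
Backward pass: LF(M) = deadline = 41; LS(M) = 41 - 7 = 34
LF(A2) = LS(M) - sum(successors on chain A) = 34 - 7 = 27
LS = LF - duration = 27 - 3 = 24
Total float = LS - ES = 24 - 8 = 16

16


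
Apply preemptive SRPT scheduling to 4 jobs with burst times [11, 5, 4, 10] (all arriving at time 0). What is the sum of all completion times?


Since all jobs arrive at t=0, SRPT equals SPT ordering.
SPT order: [4, 5, 10, 11]
Completion times:
  Job 1: p=4, C=4
  Job 2: p=5, C=9
  Job 3: p=10, C=19
  Job 4: p=11, C=30
Total completion time = 4 + 9 + 19 + 30 = 62

62


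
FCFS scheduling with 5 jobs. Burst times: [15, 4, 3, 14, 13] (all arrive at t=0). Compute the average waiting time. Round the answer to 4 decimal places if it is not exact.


FCFS order (as given): [15, 4, 3, 14, 13]
Waiting times:
  Job 1: wait = 0
  Job 2: wait = 15
  Job 3: wait = 19
  Job 4: wait = 22
  Job 5: wait = 36
Sum of waiting times = 92
Average waiting time = 92/5 = 18.4

18.4


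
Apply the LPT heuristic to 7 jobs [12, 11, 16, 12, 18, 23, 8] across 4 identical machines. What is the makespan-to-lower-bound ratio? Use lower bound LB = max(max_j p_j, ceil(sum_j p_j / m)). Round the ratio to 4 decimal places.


LPT order: [23, 18, 16, 12, 12, 11, 8]
Machine loads after assignment: [23, 26, 27, 24]
LPT makespan = 27
Lower bound = max(max_job, ceil(total/4)) = max(23, 25) = 25
Ratio = 27 / 25 = 1.08

1.08


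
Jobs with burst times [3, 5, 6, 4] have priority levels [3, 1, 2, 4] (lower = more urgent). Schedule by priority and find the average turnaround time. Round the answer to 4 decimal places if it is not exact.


Sort by priority (ascending = highest first):
Order: [(1, 5), (2, 6), (3, 3), (4, 4)]
Completion times:
  Priority 1, burst=5, C=5
  Priority 2, burst=6, C=11
  Priority 3, burst=3, C=14
  Priority 4, burst=4, C=18
Average turnaround = 48/4 = 12.0

12.0


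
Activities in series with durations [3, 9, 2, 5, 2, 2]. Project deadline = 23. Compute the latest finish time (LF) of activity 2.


LF(activity 2) = deadline - sum of successor durations
Successors: activities 3 through 6 with durations [2, 5, 2, 2]
Sum of successor durations = 11
LF = 23 - 11 = 12

12


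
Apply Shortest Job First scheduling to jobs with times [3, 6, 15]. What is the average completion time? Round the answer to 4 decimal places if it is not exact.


SJF order (ascending): [3, 6, 15]
Completion times:
  Job 1: burst=3, C=3
  Job 2: burst=6, C=9
  Job 3: burst=15, C=24
Average completion = 36/3 = 12.0

12.0


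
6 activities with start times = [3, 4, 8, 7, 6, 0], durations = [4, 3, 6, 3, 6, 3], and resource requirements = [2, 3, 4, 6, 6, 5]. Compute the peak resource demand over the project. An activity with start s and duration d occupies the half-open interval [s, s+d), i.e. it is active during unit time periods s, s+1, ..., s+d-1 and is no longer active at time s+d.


Each activity i is active on [start_i, start_i + duration_i).
Compute total resource usage per time slot:
  t=0: active resources = [5], total = 5
  t=1: active resources = [5], total = 5
  t=2: active resources = [5], total = 5
  t=3: active resources = [2], total = 2
  t=4: active resources = [2, 3], total = 5
  t=5: active resources = [2, 3], total = 5
  t=6: active resources = [2, 3, 6], total = 11
  t=7: active resources = [6, 6], total = 12
  t=8: active resources = [4, 6, 6], total = 16
  t=9: active resources = [4, 6, 6], total = 16
  t=10: active resources = [4, 6], total = 10
  t=11: active resources = [4, 6], total = 10
  t=12: active resources = [4], total = 4
  t=13: active resources = [4], total = 4
Peak resource demand = 16

16


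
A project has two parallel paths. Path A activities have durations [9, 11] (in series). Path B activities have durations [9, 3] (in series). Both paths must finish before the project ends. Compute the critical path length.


Path A total = 9 + 11 = 20
Path B total = 9 + 3 = 12
Critical path = longest path = max(20, 12) = 20

20


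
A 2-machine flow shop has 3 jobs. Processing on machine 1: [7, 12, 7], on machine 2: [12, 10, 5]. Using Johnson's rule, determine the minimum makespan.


Apply Johnson's rule:
  Group 1 (a <= b): [(1, 7, 12)]
  Group 2 (a > b): [(2, 12, 10), (3, 7, 5)]
Optimal job order: [1, 2, 3]
Schedule:
  Job 1: M1 done at 7, M2 done at 19
  Job 2: M1 done at 19, M2 done at 29
  Job 3: M1 done at 26, M2 done at 34
Makespan = 34

34


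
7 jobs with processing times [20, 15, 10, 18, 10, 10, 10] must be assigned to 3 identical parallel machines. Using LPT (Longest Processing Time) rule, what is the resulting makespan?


Sort jobs in decreasing order (LPT): [20, 18, 15, 10, 10, 10, 10]
Assign each job to the least loaded machine:
  Machine 1: jobs [20, 10], load = 30
  Machine 2: jobs [18, 10], load = 28
  Machine 3: jobs [15, 10, 10], load = 35
Makespan = max load = 35

35


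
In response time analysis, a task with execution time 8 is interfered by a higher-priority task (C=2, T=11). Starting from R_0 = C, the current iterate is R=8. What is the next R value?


R_next = C + ceil(R_prev / T_hp) * C_hp
ceil(8 / 11) = ceil(0.7273) = 1
Interference = 1 * 2 = 2
R_next = 8 + 2 = 10

10


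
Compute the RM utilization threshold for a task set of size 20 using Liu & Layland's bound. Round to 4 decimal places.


Compute 2^(1/20) = 1.0352649238
Subtract 1: 1.0352649238 - 1 = 0.0352649238
Multiply by n: 20 * 0.0352649238 = 0.7052984760
Round to 4 dp: 0.7053

0.7053


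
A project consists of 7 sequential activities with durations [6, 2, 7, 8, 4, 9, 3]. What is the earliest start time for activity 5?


Activity 5 starts after activities 1 through 4 complete.
Predecessor durations: [6, 2, 7, 8]
ES = 6 + 2 + 7 + 8 = 23

23


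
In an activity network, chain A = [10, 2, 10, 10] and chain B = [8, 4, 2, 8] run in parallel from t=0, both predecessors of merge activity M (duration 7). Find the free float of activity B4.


ES(B4) = sum of predecessors on chain B = 14
EF(B4) = ES + duration = 14 + 8 = 22
Successor of B4 is M. ES(M) = max(sum(A), sum(B)) = max(32, 22) = 32
Free float = ES(successor) - EF(current) = 32 - 22 = 10

10


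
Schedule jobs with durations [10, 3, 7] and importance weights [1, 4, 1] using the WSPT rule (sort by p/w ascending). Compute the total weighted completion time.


Compute p/w ratios and sort ascending (WSPT): [(3, 4), (7, 1), (10, 1)]
Compute weighted completion times:
  Job (p=3,w=4): C=3, w*C=4*3=12
  Job (p=7,w=1): C=10, w*C=1*10=10
  Job (p=10,w=1): C=20, w*C=1*20=20
Total weighted completion time = 42

42


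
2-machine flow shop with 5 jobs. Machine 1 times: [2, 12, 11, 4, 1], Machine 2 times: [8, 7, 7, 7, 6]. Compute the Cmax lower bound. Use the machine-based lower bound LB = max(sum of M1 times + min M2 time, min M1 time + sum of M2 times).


LB1 = sum(M1 times) + min(M2 times) = 30 + 6 = 36
LB2 = min(M1 times) + sum(M2 times) = 1 + 35 = 36
Lower bound = max(LB1, LB2) = max(36, 36) = 36

36


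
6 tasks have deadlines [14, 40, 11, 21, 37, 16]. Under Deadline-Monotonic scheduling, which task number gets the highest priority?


Sort tasks by relative deadline (ascending):
  Task 3: deadline = 11
  Task 1: deadline = 14
  Task 6: deadline = 16
  Task 4: deadline = 21
  Task 5: deadline = 37
  Task 2: deadline = 40
Priority order (highest first): [3, 1, 6, 4, 5, 2]
Highest priority task = 3

3


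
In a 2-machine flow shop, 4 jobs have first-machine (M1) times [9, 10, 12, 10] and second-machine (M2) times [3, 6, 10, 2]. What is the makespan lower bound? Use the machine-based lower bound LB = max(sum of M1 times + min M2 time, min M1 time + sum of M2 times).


LB1 = sum(M1 times) + min(M2 times) = 41 + 2 = 43
LB2 = min(M1 times) + sum(M2 times) = 9 + 21 = 30
Lower bound = max(LB1, LB2) = max(43, 30) = 43

43


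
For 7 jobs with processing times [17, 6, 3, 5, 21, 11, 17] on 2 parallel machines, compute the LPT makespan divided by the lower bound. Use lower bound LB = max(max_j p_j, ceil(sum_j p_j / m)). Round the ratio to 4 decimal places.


LPT order: [21, 17, 17, 11, 6, 5, 3]
Machine loads after assignment: [41, 39]
LPT makespan = 41
Lower bound = max(max_job, ceil(total/2)) = max(21, 40) = 40
Ratio = 41 / 40 = 1.025

1.025


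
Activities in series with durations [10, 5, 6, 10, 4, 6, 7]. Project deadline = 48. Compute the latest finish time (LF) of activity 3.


LF(activity 3) = deadline - sum of successor durations
Successors: activities 4 through 7 with durations [10, 4, 6, 7]
Sum of successor durations = 27
LF = 48 - 27 = 21

21


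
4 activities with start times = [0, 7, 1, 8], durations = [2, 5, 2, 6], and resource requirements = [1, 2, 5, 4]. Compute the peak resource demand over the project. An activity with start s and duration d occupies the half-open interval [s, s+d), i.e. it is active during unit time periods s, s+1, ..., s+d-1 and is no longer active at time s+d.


Each activity i is active on [start_i, start_i + duration_i).
Compute total resource usage per time slot:
  t=0: active resources = [1], total = 1
  t=1: active resources = [1, 5], total = 6
  t=2: active resources = [5], total = 5
  t=3: active resources = [], total = 0
  t=4: active resources = [], total = 0
  t=5: active resources = [], total = 0
  t=6: active resources = [], total = 0
  t=7: active resources = [2], total = 2
  t=8: active resources = [2, 4], total = 6
  t=9: active resources = [2, 4], total = 6
  t=10: active resources = [2, 4], total = 6
  t=11: active resources = [2, 4], total = 6
  t=12: active resources = [4], total = 4
  t=13: active resources = [4], total = 4
Peak resource demand = 6

6


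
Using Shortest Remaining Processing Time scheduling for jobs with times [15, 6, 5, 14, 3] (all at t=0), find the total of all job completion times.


Since all jobs arrive at t=0, SRPT equals SPT ordering.
SPT order: [3, 5, 6, 14, 15]
Completion times:
  Job 1: p=3, C=3
  Job 2: p=5, C=8
  Job 3: p=6, C=14
  Job 4: p=14, C=28
  Job 5: p=15, C=43
Total completion time = 3 + 8 + 14 + 28 + 43 = 96

96


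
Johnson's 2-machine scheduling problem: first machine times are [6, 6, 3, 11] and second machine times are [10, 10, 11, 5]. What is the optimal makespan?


Apply Johnson's rule:
  Group 1 (a <= b): [(3, 3, 11), (1, 6, 10), (2, 6, 10)]
  Group 2 (a > b): [(4, 11, 5)]
Optimal job order: [3, 1, 2, 4]
Schedule:
  Job 3: M1 done at 3, M2 done at 14
  Job 1: M1 done at 9, M2 done at 24
  Job 2: M1 done at 15, M2 done at 34
  Job 4: M1 done at 26, M2 done at 39
Makespan = 39

39


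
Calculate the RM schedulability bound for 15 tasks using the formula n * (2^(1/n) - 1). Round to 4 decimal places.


Compute 2^(1/15) = 1.0472941228
Subtract 1: 1.0472941228 - 1 = 0.0472941228
Multiply by n: 15 * 0.0472941228 = 0.7094118420
Round to 4 dp: 0.7094

0.7094


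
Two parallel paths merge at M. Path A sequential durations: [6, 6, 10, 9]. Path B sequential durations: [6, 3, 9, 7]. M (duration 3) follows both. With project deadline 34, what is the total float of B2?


Forward pass: ES(B2) = sum of predecessors on chain B = 6
EF = ES + duration = 6 + 3 = 9
Backward pass: LF(M) = deadline = 34; LS(M) = 34 - 3 = 31
LF(B2) = LS(M) - sum(successors on chain B) = 31 - 16 = 15
LS = LF - duration = 15 - 3 = 12
Total float = LS - ES = 12 - 6 = 6

6


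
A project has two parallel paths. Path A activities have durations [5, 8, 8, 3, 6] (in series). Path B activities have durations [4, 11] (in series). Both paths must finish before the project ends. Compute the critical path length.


Path A total = 5 + 8 + 8 + 3 + 6 = 30
Path B total = 4 + 11 = 15
Critical path = longest path = max(30, 15) = 30

30


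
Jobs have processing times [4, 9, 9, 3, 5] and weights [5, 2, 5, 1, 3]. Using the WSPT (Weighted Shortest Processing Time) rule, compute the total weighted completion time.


Compute p/w ratios and sort ascending (WSPT): [(4, 5), (5, 3), (9, 5), (3, 1), (9, 2)]
Compute weighted completion times:
  Job (p=4,w=5): C=4, w*C=5*4=20
  Job (p=5,w=3): C=9, w*C=3*9=27
  Job (p=9,w=5): C=18, w*C=5*18=90
  Job (p=3,w=1): C=21, w*C=1*21=21
  Job (p=9,w=2): C=30, w*C=2*30=60
Total weighted completion time = 218

218


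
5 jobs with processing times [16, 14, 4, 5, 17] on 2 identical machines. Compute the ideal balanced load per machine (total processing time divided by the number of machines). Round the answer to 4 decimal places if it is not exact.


Total processing time = 16 + 14 + 4 + 5 + 17 = 56
Number of machines = 2
Ideal balanced load = 56 / 2 = 28.0

28.0


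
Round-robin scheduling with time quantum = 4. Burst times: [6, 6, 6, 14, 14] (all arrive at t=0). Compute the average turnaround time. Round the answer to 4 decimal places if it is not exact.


Time quantum = 4
Execution trace:
  J1 runs 4 units, time = 4
  J2 runs 4 units, time = 8
  J3 runs 4 units, time = 12
  J4 runs 4 units, time = 16
  J5 runs 4 units, time = 20
  J1 runs 2 units, time = 22
  J2 runs 2 units, time = 24
  J3 runs 2 units, time = 26
  J4 runs 4 units, time = 30
  J5 runs 4 units, time = 34
  J4 runs 4 units, time = 38
  J5 runs 4 units, time = 42
  J4 runs 2 units, time = 44
  J5 runs 2 units, time = 46
Finish times: [22, 24, 26, 44, 46]
Average turnaround = 162/5 = 32.4

32.4


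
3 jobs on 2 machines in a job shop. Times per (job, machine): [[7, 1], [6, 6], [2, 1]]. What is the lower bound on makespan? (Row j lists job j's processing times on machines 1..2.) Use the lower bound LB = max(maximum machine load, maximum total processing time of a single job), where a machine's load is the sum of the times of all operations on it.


Machine loads:
  Machine 1: 7 + 6 + 2 = 15
  Machine 2: 1 + 6 + 1 = 8
Max machine load = 15
Job totals:
  Job 1: 8
  Job 2: 12
  Job 3: 3
Max job total = 12
Lower bound = max(15, 12) = 15

15


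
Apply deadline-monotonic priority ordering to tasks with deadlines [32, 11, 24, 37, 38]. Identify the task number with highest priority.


Sort tasks by relative deadline (ascending):
  Task 2: deadline = 11
  Task 3: deadline = 24
  Task 1: deadline = 32
  Task 4: deadline = 37
  Task 5: deadline = 38
Priority order (highest first): [2, 3, 1, 4, 5]
Highest priority task = 2

2


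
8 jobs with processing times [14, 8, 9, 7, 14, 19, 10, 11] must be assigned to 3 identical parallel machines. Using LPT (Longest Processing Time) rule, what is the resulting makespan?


Sort jobs in decreasing order (LPT): [19, 14, 14, 11, 10, 9, 8, 7]
Assign each job to the least loaded machine:
  Machine 1: jobs [19, 9], load = 28
  Machine 2: jobs [14, 11, 7], load = 32
  Machine 3: jobs [14, 10, 8], load = 32
Makespan = max load = 32

32


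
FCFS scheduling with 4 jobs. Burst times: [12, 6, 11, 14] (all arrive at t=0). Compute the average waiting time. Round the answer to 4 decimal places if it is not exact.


FCFS order (as given): [12, 6, 11, 14]
Waiting times:
  Job 1: wait = 0
  Job 2: wait = 12
  Job 3: wait = 18
  Job 4: wait = 29
Sum of waiting times = 59
Average waiting time = 59/4 = 14.75

14.75


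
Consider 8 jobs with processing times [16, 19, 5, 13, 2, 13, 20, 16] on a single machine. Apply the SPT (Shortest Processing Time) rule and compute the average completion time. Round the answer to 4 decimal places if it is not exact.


Sort jobs by processing time (SPT order): [2, 5, 13, 13, 16, 16, 19, 20]
Compute completion times sequentially:
  Job 1: processing = 2, completes at 2
  Job 2: processing = 5, completes at 7
  Job 3: processing = 13, completes at 20
  Job 4: processing = 13, completes at 33
  Job 5: processing = 16, completes at 49
  Job 6: processing = 16, completes at 65
  Job 7: processing = 19, completes at 84
  Job 8: processing = 20, completes at 104
Sum of completion times = 364
Average completion time = 364/8 = 45.5

45.5


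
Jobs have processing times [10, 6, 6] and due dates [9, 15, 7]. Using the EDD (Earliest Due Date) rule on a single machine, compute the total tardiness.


Sort by due date (EDD order): [(6, 7), (10, 9), (6, 15)]
Compute completion times and tardiness:
  Job 1: p=6, d=7, C=6, tardiness=max(0,6-7)=0
  Job 2: p=10, d=9, C=16, tardiness=max(0,16-9)=7
  Job 3: p=6, d=15, C=22, tardiness=max(0,22-15)=7
Total tardiness = 14

14


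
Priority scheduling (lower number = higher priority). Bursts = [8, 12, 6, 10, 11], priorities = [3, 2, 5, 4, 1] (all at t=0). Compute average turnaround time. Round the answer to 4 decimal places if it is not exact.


Sort by priority (ascending = highest first):
Order: [(1, 11), (2, 12), (3, 8), (4, 10), (5, 6)]
Completion times:
  Priority 1, burst=11, C=11
  Priority 2, burst=12, C=23
  Priority 3, burst=8, C=31
  Priority 4, burst=10, C=41
  Priority 5, burst=6, C=47
Average turnaround = 153/5 = 30.6

30.6


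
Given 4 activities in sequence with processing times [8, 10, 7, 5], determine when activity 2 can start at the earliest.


Activity 2 starts after activities 1 through 1 complete.
Predecessor durations: [8]
ES = 8 = 8

8


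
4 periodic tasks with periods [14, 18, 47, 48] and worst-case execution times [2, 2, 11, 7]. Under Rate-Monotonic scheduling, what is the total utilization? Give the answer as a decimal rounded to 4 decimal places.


Compute individual utilizations (exact fractions):
  Task 1: C/T = 2/14 = 1/7 (approx. 0.1429)
  Task 2: C/T = 2/18 = 1/9 (approx. 0.1111)
  Task 3: C/T = 11/47 (approx. 0.234)
  Task 4: C/T = 7/48 (approx. 0.1458)
Total utilization U = 1/7 + 1/9 + 11/47 + 7/48 = 30029/47376
Rounded to 4 decimal places: U = 0.6338
RM (Liu & Layland) bound for 4 tasks = 0.756828; compare with U = 30029/47376 (approx. 0.633844)
U <= bound, so schedulable by RM sufficient condition.

0.6338


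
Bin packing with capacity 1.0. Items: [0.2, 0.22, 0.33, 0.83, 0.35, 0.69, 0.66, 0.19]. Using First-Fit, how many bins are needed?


Place items sequentially using First-Fit:
  Item 0.2 -> new Bin 1
  Item 0.22 -> Bin 1 (now 0.42)
  Item 0.33 -> Bin 1 (now 0.75)
  Item 0.83 -> new Bin 2
  Item 0.35 -> new Bin 3
  Item 0.69 -> new Bin 4
  Item 0.66 -> new Bin 5
  Item 0.19 -> Bin 1 (now 0.94)
Total bins used = 5

5


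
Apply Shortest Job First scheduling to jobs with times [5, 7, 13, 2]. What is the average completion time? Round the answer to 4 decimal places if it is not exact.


SJF order (ascending): [2, 5, 7, 13]
Completion times:
  Job 1: burst=2, C=2
  Job 2: burst=5, C=7
  Job 3: burst=7, C=14
  Job 4: burst=13, C=27
Average completion = 50/4 = 12.5

12.5


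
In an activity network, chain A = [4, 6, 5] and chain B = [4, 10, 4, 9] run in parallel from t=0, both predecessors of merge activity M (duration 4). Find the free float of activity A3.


ES(A3) = sum of predecessors on chain A = 10
EF(A3) = ES + duration = 10 + 5 = 15
Successor of A3 is M. ES(M) = max(sum(A), sum(B)) = max(15, 27) = 27
Free float = ES(successor) - EF(current) = 27 - 15 = 12

12


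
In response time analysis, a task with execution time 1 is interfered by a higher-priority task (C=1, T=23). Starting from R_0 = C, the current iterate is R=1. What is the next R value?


R_next = C + ceil(R_prev / T_hp) * C_hp
ceil(1 / 23) = ceil(0.0435) = 1
Interference = 1 * 1 = 1
R_next = 1 + 1 = 2

2


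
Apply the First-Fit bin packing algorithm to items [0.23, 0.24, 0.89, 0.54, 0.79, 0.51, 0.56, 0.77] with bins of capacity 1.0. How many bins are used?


Place items sequentially using First-Fit:
  Item 0.23 -> new Bin 1
  Item 0.24 -> Bin 1 (now 0.47)
  Item 0.89 -> new Bin 2
  Item 0.54 -> new Bin 3
  Item 0.79 -> new Bin 4
  Item 0.51 -> Bin 1 (now 0.98)
  Item 0.56 -> new Bin 5
  Item 0.77 -> new Bin 6
Total bins used = 6

6


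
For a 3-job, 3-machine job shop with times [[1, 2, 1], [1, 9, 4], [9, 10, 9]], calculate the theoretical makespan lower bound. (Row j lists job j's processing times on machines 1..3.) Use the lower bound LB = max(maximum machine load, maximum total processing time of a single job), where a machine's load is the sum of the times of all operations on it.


Machine loads:
  Machine 1: 1 + 1 + 9 = 11
  Machine 2: 2 + 9 + 10 = 21
  Machine 3: 1 + 4 + 9 = 14
Max machine load = 21
Job totals:
  Job 1: 4
  Job 2: 14
  Job 3: 28
Max job total = 28
Lower bound = max(21, 28) = 28

28


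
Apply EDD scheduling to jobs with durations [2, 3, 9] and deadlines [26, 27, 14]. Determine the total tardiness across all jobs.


Sort by due date (EDD order): [(9, 14), (2, 26), (3, 27)]
Compute completion times and tardiness:
  Job 1: p=9, d=14, C=9, tardiness=max(0,9-14)=0
  Job 2: p=2, d=26, C=11, tardiness=max(0,11-26)=0
  Job 3: p=3, d=27, C=14, tardiness=max(0,14-27)=0
Total tardiness = 0

0


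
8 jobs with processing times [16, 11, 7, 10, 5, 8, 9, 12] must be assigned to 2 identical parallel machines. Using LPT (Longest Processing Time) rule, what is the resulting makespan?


Sort jobs in decreasing order (LPT): [16, 12, 11, 10, 9, 8, 7, 5]
Assign each job to the least loaded machine:
  Machine 1: jobs [16, 10, 8, 5], load = 39
  Machine 2: jobs [12, 11, 9, 7], load = 39
Makespan = max load = 39

39


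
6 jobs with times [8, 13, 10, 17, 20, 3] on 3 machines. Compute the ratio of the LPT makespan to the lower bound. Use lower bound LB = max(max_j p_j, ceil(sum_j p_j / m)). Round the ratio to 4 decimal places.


LPT order: [20, 17, 13, 10, 8, 3]
Machine loads after assignment: [23, 25, 23]
LPT makespan = 25
Lower bound = max(max_job, ceil(total/3)) = max(20, 24) = 24
Ratio = 25 / 24 = 1.0417

1.0417


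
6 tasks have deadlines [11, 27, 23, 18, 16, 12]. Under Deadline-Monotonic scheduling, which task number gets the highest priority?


Sort tasks by relative deadline (ascending):
  Task 1: deadline = 11
  Task 6: deadline = 12
  Task 5: deadline = 16
  Task 4: deadline = 18
  Task 3: deadline = 23
  Task 2: deadline = 27
Priority order (highest first): [1, 6, 5, 4, 3, 2]
Highest priority task = 1

1


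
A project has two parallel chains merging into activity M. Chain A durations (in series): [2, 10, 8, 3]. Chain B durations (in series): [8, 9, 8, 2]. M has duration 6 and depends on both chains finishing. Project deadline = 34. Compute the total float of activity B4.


Forward pass: ES(B4) = sum of predecessors on chain B = 25
EF = ES + duration = 25 + 2 = 27
Backward pass: LF(M) = deadline = 34; LS(M) = 34 - 6 = 28
LF(B4) = LS(M) - sum(successors on chain B) = 28 - 0 = 28
LS = LF - duration = 28 - 2 = 26
Total float = LS - ES = 26 - 25 = 1

1


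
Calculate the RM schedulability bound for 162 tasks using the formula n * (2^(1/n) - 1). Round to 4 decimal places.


Compute 2^(1/162) = 1.0042878529
Subtract 1: 1.0042878529 - 1 = 0.0042878529
Multiply by n: 162 * 0.0042878529 = 0.6946321698
Round to 4 dp: 0.6946

0.6946


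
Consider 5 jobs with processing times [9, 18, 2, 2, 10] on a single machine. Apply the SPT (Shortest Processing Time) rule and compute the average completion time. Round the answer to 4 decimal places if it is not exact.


Sort jobs by processing time (SPT order): [2, 2, 9, 10, 18]
Compute completion times sequentially:
  Job 1: processing = 2, completes at 2
  Job 2: processing = 2, completes at 4
  Job 3: processing = 9, completes at 13
  Job 4: processing = 10, completes at 23
  Job 5: processing = 18, completes at 41
Sum of completion times = 83
Average completion time = 83/5 = 16.6

16.6


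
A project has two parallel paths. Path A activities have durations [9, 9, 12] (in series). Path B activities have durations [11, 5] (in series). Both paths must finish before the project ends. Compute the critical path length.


Path A total = 9 + 9 + 12 = 30
Path B total = 11 + 5 = 16
Critical path = longest path = max(30, 16) = 30

30


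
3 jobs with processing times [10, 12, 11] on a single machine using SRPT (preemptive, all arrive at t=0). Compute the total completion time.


Since all jobs arrive at t=0, SRPT equals SPT ordering.
SPT order: [10, 11, 12]
Completion times:
  Job 1: p=10, C=10
  Job 2: p=11, C=21
  Job 3: p=12, C=33
Total completion time = 10 + 21 + 33 = 64

64


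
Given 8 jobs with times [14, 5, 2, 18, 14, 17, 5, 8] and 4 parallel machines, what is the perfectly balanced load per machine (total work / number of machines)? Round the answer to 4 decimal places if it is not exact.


Total processing time = 14 + 5 + 2 + 18 + 14 + 17 + 5 + 8 = 83
Number of machines = 4
Ideal balanced load = 83 / 4 = 20.75

20.75


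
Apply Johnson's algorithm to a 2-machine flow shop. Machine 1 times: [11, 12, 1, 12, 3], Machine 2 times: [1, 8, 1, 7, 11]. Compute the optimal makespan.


Apply Johnson's rule:
  Group 1 (a <= b): [(3, 1, 1), (5, 3, 11)]
  Group 2 (a > b): [(2, 12, 8), (4, 12, 7), (1, 11, 1)]
Optimal job order: [3, 5, 2, 4, 1]
Schedule:
  Job 3: M1 done at 1, M2 done at 2
  Job 5: M1 done at 4, M2 done at 15
  Job 2: M1 done at 16, M2 done at 24
  Job 4: M1 done at 28, M2 done at 35
  Job 1: M1 done at 39, M2 done at 40
Makespan = 40

40


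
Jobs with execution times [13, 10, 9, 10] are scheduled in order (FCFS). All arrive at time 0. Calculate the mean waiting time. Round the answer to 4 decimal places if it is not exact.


FCFS order (as given): [13, 10, 9, 10]
Waiting times:
  Job 1: wait = 0
  Job 2: wait = 13
  Job 3: wait = 23
  Job 4: wait = 32
Sum of waiting times = 68
Average waiting time = 68/4 = 17.0

17.0


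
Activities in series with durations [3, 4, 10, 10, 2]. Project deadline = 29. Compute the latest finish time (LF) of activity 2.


LF(activity 2) = deadline - sum of successor durations
Successors: activities 3 through 5 with durations [10, 10, 2]
Sum of successor durations = 22
LF = 29 - 22 = 7

7


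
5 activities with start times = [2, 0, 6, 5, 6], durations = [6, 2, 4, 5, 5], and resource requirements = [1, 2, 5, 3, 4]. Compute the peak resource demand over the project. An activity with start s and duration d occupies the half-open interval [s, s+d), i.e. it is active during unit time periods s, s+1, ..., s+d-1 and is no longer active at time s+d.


Each activity i is active on [start_i, start_i + duration_i).
Compute total resource usage per time slot:
  t=0: active resources = [2], total = 2
  t=1: active resources = [2], total = 2
  t=2: active resources = [1], total = 1
  t=3: active resources = [1], total = 1
  t=4: active resources = [1], total = 1
  t=5: active resources = [1, 3], total = 4
  t=6: active resources = [1, 5, 3, 4], total = 13
  t=7: active resources = [1, 5, 3, 4], total = 13
  t=8: active resources = [5, 3, 4], total = 12
  t=9: active resources = [5, 3, 4], total = 12
  t=10: active resources = [4], total = 4
Peak resource demand = 13

13
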